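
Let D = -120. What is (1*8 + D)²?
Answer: 12544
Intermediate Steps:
(1*8 + D)² = (1*8 - 120)² = (8 - 120)² = (-112)² = 12544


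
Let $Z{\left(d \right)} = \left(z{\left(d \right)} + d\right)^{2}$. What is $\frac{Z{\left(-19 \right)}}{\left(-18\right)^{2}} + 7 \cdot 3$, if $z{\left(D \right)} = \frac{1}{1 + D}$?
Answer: $\frac{2322145}{104976} \approx 22.121$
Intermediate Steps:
$Z{\left(d \right)} = \left(d + \frac{1}{1 + d}\right)^{2}$ ($Z{\left(d \right)} = \left(\frac{1}{1 + d} + d\right)^{2} = \left(d + \frac{1}{1 + d}\right)^{2}$)
$\frac{Z{\left(-19 \right)}}{\left(-18\right)^{2}} + 7 \cdot 3 = \frac{\left(-19 + \frac{1}{1 - 19}\right)^{2}}{\left(-18\right)^{2}} + 7 \cdot 3 = \frac{\left(-19 + \frac{1}{-18}\right)^{2}}{324} + 21 = \left(-19 - \frac{1}{18}\right)^{2} \cdot \frac{1}{324} + 21 = \left(- \frac{343}{18}\right)^{2} \cdot \frac{1}{324} + 21 = \frac{117649}{324} \cdot \frac{1}{324} + 21 = \frac{117649}{104976} + 21 = \frac{2322145}{104976}$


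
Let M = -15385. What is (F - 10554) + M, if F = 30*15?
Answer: -25489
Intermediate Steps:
F = 450
(F - 10554) + M = (450 - 10554) - 15385 = -10104 - 15385 = -25489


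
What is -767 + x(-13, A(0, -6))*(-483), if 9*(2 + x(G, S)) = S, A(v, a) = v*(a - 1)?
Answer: 199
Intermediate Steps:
A(v, a) = v*(-1 + a)
x(G, S) = -2 + S/9
-767 + x(-13, A(0, -6))*(-483) = -767 + (-2 + (0*(-1 - 6))/9)*(-483) = -767 + (-2 + (0*(-7))/9)*(-483) = -767 + (-2 + (⅑)*0)*(-483) = -767 + (-2 + 0)*(-483) = -767 - 2*(-483) = -767 + 966 = 199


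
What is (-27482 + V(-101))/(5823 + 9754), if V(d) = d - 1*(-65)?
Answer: -27518/15577 ≈ -1.7666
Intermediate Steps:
V(d) = 65 + d (V(d) = d + 65 = 65 + d)
(-27482 + V(-101))/(5823 + 9754) = (-27482 + (65 - 101))/(5823 + 9754) = (-27482 - 36)/15577 = -27518*1/15577 = -27518/15577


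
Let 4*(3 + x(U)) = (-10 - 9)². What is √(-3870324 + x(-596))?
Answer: I*√15480947/2 ≈ 1967.3*I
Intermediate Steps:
x(U) = 349/4 (x(U) = -3 + (-10 - 9)²/4 = -3 + (¼)*(-19)² = -3 + (¼)*361 = -3 + 361/4 = 349/4)
√(-3870324 + x(-596)) = √(-3870324 + 349/4) = √(-15480947/4) = I*√15480947/2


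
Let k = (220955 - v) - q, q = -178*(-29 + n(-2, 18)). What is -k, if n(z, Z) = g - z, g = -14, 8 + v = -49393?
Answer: -263058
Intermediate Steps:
v = -49401 (v = -8 - 49393 = -49401)
n(z, Z) = -14 - z
q = 7298 (q = -178*(-29 + (-14 - 1*(-2))) = -178*(-29 + (-14 + 2)) = -178*(-29 - 12) = -178*(-41) = 7298)
k = 263058 (k = (220955 - 1*(-49401)) - 1*7298 = (220955 + 49401) - 7298 = 270356 - 7298 = 263058)
-k = -1*263058 = -263058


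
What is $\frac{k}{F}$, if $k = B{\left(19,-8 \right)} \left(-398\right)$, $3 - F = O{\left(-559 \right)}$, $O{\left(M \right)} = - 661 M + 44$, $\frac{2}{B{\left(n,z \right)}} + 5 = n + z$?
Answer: $\frac{199}{554310} \approx 0.000359$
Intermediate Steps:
$B{\left(n,z \right)} = \frac{2}{-5 + n + z}$ ($B{\left(n,z \right)} = \frac{2}{-5 + \left(n + z\right)} = \frac{2}{-5 + n + z}$)
$O{\left(M \right)} = 44 - 661 M$
$F = -369540$ ($F = 3 - \left(44 - -369499\right) = 3 - \left(44 + 369499\right) = 3 - 369543 = -369540$)
$k = - \frac{398}{3}$ ($k = \frac{2}{-5 + 19 - 8} \left(-398\right) = \frac{2}{6} \left(-398\right) = 2 \cdot \frac{1}{6} \left(-398\right) = \frac{1}{3} \left(-398\right) = - \frac{398}{3} \approx -132.67$)
$\frac{k}{F} = - \frac{398}{3 \left(-369540\right)} = \left(- \frac{398}{3}\right) \left(- \frac{1}{369540}\right) = \frac{199}{554310}$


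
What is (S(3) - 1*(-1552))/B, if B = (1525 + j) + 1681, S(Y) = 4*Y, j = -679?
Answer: 1564/2527 ≈ 0.61892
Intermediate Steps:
B = 2527 (B = (1525 - 679) + 1681 = 846 + 1681 = 2527)
(S(3) - 1*(-1552))/B = (4*3 - 1*(-1552))/2527 = (12 + 1552)*(1/2527) = 1564*(1/2527) = 1564/2527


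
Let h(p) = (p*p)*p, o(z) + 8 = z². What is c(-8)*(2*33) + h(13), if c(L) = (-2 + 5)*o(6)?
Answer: 7741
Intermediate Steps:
o(z) = -8 + z²
h(p) = p³ (h(p) = p²*p = p³)
c(L) = 84 (c(L) = (-2 + 5)*(-8 + 6²) = 3*(-8 + 36) = 3*28 = 84)
c(-8)*(2*33) + h(13) = 84*(2*33) + 13³ = 84*66 + 2197 = 5544 + 2197 = 7741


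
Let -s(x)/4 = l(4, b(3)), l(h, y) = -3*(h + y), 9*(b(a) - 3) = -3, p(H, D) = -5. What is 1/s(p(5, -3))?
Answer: 1/80 ≈ 0.012500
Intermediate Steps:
b(a) = 8/3 (b(a) = 3 + (1/9)*(-3) = 3 - 1/3 = 8/3)
l(h, y) = -3*h - 3*y
s(x) = 80 (s(x) = -4*(-3*4 - 3*8/3) = -4*(-12 - 8) = -4*(-20) = 80)
1/s(p(5, -3)) = 1/80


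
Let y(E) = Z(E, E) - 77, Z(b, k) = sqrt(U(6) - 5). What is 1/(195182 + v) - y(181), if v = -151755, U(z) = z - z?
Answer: 3343880/43427 - I*sqrt(5) ≈ 77.0 - 2.2361*I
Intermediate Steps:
U(z) = 0
Z(b, k) = I*sqrt(5) (Z(b, k) = sqrt(0 - 5) = sqrt(-5) = I*sqrt(5))
y(E) = -77 + I*sqrt(5) (y(E) = I*sqrt(5) - 77 = -77 + I*sqrt(5))
1/(195182 + v) - y(181) = 1/(195182 - 151755) - (-77 + I*sqrt(5)) = 1/43427 + (77 - I*sqrt(5)) = 3343880/43427 - I*sqrt(5)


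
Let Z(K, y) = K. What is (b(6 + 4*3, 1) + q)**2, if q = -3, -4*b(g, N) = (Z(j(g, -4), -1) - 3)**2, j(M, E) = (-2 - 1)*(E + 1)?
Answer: 144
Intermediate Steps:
j(M, E) = -3 - 3*E (j(M, E) = -3*(1 + E) = -3 - 3*E)
b(g, N) = -9 (b(g, N) = -((-3 - 3*(-4)) - 3)**2/4 = -((-3 + 12) - 3)**2/4 = -(9 - 3)**2/4 = -1/4*6**2 = -1/4*36 = -9)
(b(6 + 4*3, 1) + q)**2 = (-9 - 3)**2 = (-12)**2 = 144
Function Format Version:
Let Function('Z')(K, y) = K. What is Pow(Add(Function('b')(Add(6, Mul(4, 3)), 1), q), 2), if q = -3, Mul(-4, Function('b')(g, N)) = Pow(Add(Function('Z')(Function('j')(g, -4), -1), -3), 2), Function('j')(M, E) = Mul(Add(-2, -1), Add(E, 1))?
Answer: 144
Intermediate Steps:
Function('j')(M, E) = Add(-3, Mul(-3, E)) (Function('j')(M, E) = Mul(-3, Add(1, E)) = Add(-3, Mul(-3, E)))
Function('b')(g, N) = -9 (Function('b')(g, N) = Mul(Rational(-1, 4), Pow(Add(Add(-3, Mul(-3, -4)), -3), 2)) = Mul(Rational(-1, 4), Pow(Add(Add(-3, 12), -3), 2)) = Mul(Rational(-1, 4), Pow(Add(9, -3), 2)) = Mul(Rational(-1, 4), Pow(6, 2)) = Mul(Rational(-1, 4), 36) = -9)
Pow(Add(Function('b')(Add(6, Mul(4, 3)), 1), q), 2) = Pow(Add(-9, -3), 2) = Pow(-12, 2) = 144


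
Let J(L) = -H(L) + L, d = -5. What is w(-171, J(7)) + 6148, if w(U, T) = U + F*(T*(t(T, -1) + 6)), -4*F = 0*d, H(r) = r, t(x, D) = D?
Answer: 5977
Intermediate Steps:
F = 0 (F = -0*(-5) = -1/4*0 = 0)
J(L) = 0 (J(L) = -L + L = 0)
w(U, T) = U (w(U, T) = U + 0*(T*(-1 + 6)) = U + 0*(T*5) = U + 0*(5*T) = U + 0 = U)
w(-171, J(7)) + 6148 = -171 + 6148 = 5977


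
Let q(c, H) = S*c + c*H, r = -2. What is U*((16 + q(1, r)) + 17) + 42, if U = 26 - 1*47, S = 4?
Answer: -693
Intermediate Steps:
q(c, H) = 4*c + H*c (q(c, H) = 4*c + c*H = 4*c + H*c)
U = -21 (U = 26 - 47 = -21)
U*((16 + q(1, r)) + 17) + 42 = -21*((16 + 1*(4 - 2)) + 17) + 42 = -21*((16 + 1*2) + 17) + 42 = -21*((16 + 2) + 17) + 42 = -21*(18 + 17) + 42 = -21*35 + 42 = -735 + 42 = -693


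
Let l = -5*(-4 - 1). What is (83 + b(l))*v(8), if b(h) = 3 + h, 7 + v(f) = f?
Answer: 111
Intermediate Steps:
l = 25 (l = -5*(-5) = 25)
v(f) = -7 + f
(83 + b(l))*v(8) = (83 + (3 + 25))*(-7 + 8) = (83 + 28)*1 = 111*1 = 111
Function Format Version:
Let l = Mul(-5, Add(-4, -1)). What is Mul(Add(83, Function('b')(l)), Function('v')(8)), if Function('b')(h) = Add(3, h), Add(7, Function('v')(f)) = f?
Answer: 111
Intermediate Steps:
l = 25 (l = Mul(-5, -5) = 25)
Function('v')(f) = Add(-7, f)
Mul(Add(83, Function('b')(l)), Function('v')(8)) = Mul(Add(83, Add(3, 25)), Add(-7, 8)) = Mul(Add(83, 28), 1) = Mul(111, 1) = 111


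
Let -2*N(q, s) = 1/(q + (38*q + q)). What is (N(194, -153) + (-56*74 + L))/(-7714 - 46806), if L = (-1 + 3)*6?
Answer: 64128641/846150400 ≈ 0.075789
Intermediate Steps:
L = 12 (L = 2*6 = 12)
N(q, s) = -1/(80*q) (N(q, s) = -1/(2*(q + (38*q + q))) = -1/(2*(q + 39*q)) = -1/(40*q)/2 = -1/(80*q))
(N(194, -153) + (-56*74 + L))/(-7714 - 46806) = (-1/80/194 + (-56*74 + 12))/(-7714 - 46806) = (-1/80*1/194 + (-4144 + 12))/(-54520) = (-1/15520 - 4132)*(-1/54520) = -64128641/15520*(-1/54520) = 64128641/846150400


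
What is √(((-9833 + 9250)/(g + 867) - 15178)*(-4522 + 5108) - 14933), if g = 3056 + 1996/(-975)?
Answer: I*√1076098556054116011/347539 ≈ 2984.9*I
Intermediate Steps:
g = 2977604/975 (g = 3056 + 1996*(-1/975) = 3056 - 1996/975 = 2977604/975 ≈ 3054.0)
√(((-9833 + 9250)/(g + 867) - 15178)*(-4522 + 5108) - 14933) = √(((-9833 + 9250)/(2977604/975 + 867) - 15178)*(-4522 + 5108) - 14933) = √((-583/3822929/975 - 15178)*586 - 14933) = √((-583*975/3822929 - 15178)*586 - 14933) = √((-51675/347539 - 15178)*586 - 14933) = √(-5274998617/347539*586 - 14933) = √(-3091149189562/347539 - 14933) = √(-3096338989449/347539) = I*√1076098556054116011/347539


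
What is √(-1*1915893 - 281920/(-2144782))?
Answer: I*√2203319823816874373/1072391 ≈ 1384.2*I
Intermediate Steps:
√(-1*1915893 - 281920/(-2144782)) = √(-1915893 - 281920*(-1/2144782)) = √(-1915893 + 140960/1072391) = √(-2054586269203/1072391) = I*√2203319823816874373/1072391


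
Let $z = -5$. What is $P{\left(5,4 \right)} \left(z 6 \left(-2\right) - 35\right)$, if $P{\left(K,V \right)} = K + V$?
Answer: $225$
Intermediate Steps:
$P{\left(5,4 \right)} \left(z 6 \left(-2\right) - 35\right) = \left(5 + 4\right) \left(\left(-5\right) 6 \left(-2\right) - 35\right) = 9 \left(\left(-30\right) \left(-2\right) - 35\right) = 9 \left(60 - 35\right) = 9 \cdot 25 = 225$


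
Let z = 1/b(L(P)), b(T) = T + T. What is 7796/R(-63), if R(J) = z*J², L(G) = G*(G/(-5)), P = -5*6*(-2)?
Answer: -1247360/441 ≈ -2828.5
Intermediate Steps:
P = 60 (P = -30*(-2) = 60)
L(G) = -G²/5 (L(G) = G*(G*(-⅕)) = G*(-G/5) = -G²/5)
b(T) = 2*T
z = -1/1440 (z = 1/(2*(-⅕*60²)) = 1/(2*(-⅕*3600)) = 1/(2*(-720)) = 1/(-1440) = -1/1440 ≈ -0.00069444)
R(J) = -J²/1440
7796/R(-63) = 7796/((-1/1440*(-63)²)) = 7796/((-1/1440*3969)) = 7796/(-441/160) = 7796*(-160/441) = -1247360/441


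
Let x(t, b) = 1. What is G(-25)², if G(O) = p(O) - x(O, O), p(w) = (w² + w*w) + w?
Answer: 1498176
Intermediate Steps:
p(w) = w + 2*w² (p(w) = (w² + w²) + w = 2*w² + w = w + 2*w²)
G(O) = -1 + O*(1 + 2*O) (G(O) = O*(1 + 2*O) - 1*1 = O*(1 + 2*O) - 1 = -1 + O*(1 + 2*O))
G(-25)² = (-1 - 25*(1 + 2*(-25)))² = (-1 - 25*(1 - 50))² = (-1 - 25*(-49))² = (-1 + 1225)² = 1224² = 1498176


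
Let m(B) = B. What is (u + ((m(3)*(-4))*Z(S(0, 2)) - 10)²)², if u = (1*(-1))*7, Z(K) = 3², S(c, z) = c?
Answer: 193682889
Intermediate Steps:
Z(K) = 9
u = -7 (u = -1*7 = -7)
(u + ((m(3)*(-4))*Z(S(0, 2)) - 10)²)² = (-7 + ((3*(-4))*9 - 10)²)² = (-7 + (-12*9 - 10)²)² = (-7 + (-108 - 10)²)² = (-7 + (-118)²)² = (-7 + 13924)² = 13917² = 193682889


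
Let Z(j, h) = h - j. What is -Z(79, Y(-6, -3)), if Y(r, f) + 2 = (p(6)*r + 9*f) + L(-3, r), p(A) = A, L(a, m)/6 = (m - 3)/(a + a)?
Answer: 135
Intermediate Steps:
L(a, m) = 3*(-3 + m)/a (L(a, m) = 6*((m - 3)/(a + a)) = 6*((-3 + m)/((2*a))) = 6*((-3 + m)*(1/(2*a))) = 6*((-3 + m)/(2*a)) = 3*(-3 + m)/a)
Y(r, f) = 1 + 5*r + 9*f (Y(r, f) = -2 + ((6*r + 9*f) + 3*(-3 + r)/(-3)) = -2 + ((6*r + 9*f) + 3*(-⅓)*(-3 + r)) = -2 + ((6*r + 9*f) + (3 - r)) = -2 + (3 + 5*r + 9*f) = 1 + 5*r + 9*f)
-Z(79, Y(-6, -3)) = -((1 + 5*(-6) + 9*(-3)) - 1*79) = -((1 - 30 - 27) - 79) = -(-56 - 79) = -1*(-135) = 135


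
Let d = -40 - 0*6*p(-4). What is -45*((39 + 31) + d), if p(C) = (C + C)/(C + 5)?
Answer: -1350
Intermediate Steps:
p(C) = 2*C/(5 + C) (p(C) = (2*C)/(5 + C) = 2*C/(5 + C))
d = -40 (d = -40 - 0*6*2*(-4)/(5 - 4) = -40 - 0*2*(-4)/1 = -40 - 0*2*(-4)*1 = -40 - 0*(-8) = -40 - 1*0 = -40 + 0 = -40)
-45*((39 + 31) + d) = -45*((39 + 31) - 40) = -45*(70 - 40) = -45*30 = -1350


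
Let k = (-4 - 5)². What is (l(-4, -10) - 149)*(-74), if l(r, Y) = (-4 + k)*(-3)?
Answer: 28120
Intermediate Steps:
k = 81 (k = (-9)² = 81)
l(r, Y) = -231 (l(r, Y) = (-4 + 81)*(-3) = 77*(-3) = -231)
(l(-4, -10) - 149)*(-74) = (-231 - 149)*(-74) = -380*(-74) = 28120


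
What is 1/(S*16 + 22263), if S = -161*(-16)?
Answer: 1/63479 ≈ 1.5753e-5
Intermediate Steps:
S = 2576
1/(S*16 + 22263) = 1/(2576*16 + 22263) = 1/(41216 + 22263) = 1/63479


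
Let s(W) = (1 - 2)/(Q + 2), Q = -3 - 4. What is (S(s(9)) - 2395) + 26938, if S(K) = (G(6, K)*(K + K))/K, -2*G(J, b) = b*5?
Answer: 24542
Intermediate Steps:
Q = -7
s(W) = 1/5 (s(W) = (1 - 2)/(-7 + 2) = -1/(-5) = -1*(-1/5) = 1/5)
G(J, b) = -5*b/2 (G(J, b) = -b*5/2 = -5*b/2)
S(K) = -5*K (S(K) = ((-5*K/2)*(K + K))/K = ((-5*K/2)*(2*K))/K = (-5*K**2)/K = -5*K)
(S(s(9)) - 2395) + 26938 = (-5*1/5 - 2395) + 26938 = (-1 - 2395) + 26938 = -2396 + 26938 = 24542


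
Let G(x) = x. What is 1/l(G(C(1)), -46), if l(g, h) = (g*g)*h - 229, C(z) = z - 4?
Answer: -1/643 ≈ -0.0015552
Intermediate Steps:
C(z) = -4 + z
l(g, h) = -229 + h*g**2 (l(g, h) = g**2*h - 229 = h*g**2 - 229 = -229 + h*g**2)
1/l(G(C(1)), -46) = 1/(-229 - 46*(-4 + 1)**2) = 1/(-229 - 46*(-3)**2) = 1/(-229 - 46*9) = 1/(-229 - 414) = 1/(-643) = -1/643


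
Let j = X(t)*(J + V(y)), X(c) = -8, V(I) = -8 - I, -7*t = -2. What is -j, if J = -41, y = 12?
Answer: -488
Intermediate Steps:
t = 2/7 (t = -⅐*(-2) = 2/7 ≈ 0.28571)
j = 488 (j = -8*(-41 + (-8 - 1*12)) = -8*(-41 + (-8 - 12)) = -8*(-41 - 20) = -8*(-61) = 488)
-j = -1*488 = -488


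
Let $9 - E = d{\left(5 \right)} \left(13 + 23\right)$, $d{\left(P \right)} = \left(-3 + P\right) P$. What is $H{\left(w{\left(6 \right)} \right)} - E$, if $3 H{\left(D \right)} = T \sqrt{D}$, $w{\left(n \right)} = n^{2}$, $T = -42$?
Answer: $267$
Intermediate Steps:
$H{\left(D \right)} = - 14 \sqrt{D}$ ($H{\left(D \right)} = \frac{\left(-42\right) \sqrt{D}}{3} = - 14 \sqrt{D}$)
$d{\left(P \right)} = P \left(-3 + P\right)$
$E = -351$ ($E = 9 - 5 \left(-3 + 5\right) \left(13 + 23\right) = 9 - 5 \cdot 2 \cdot 36 = 9 - 10 \cdot 36 = 9 - 360 = -351$)
$H{\left(w{\left(6 \right)} \right)} - E = - 14 \sqrt{6^{2}} - -351 = - 14 \sqrt{36} + 351 = \left(-14\right) 6 + 351 = -84 + 351 = 267$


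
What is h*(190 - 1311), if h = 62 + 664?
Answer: -813846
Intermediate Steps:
h = 726
h*(190 - 1311) = 726*(190 - 1311) = 726*(-1121) = -813846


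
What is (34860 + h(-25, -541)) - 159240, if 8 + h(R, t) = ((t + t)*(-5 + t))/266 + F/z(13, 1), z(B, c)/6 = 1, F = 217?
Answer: -13922921/114 ≈ -1.2213e+5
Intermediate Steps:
z(B, c) = 6 (z(B, c) = 6*1 = 6)
h(R, t) = 169/6 + t*(-5 + t)/133 (h(R, t) = -8 + (((t + t)*(-5 + t))/266 + 217/6) = -8 + (((2*t)*(-5 + t))*(1/266) + 217*(1/6)) = -8 + ((2*t*(-5 + t))*(1/266) + 217/6) = -8 + (t*(-5 + t)/133 + 217/6) = -8 + (217/6 + t*(-5 + t)/133) = 169/6 + t*(-5 + t)/133)
(34860 + h(-25, -541)) - 159240 = (34860 + (169/6 - 5/133*(-541) + (1/133)*(-541)**2)) - 159240 = (34860 + (169/6 + 2705/133 + (1/133)*292681)) - 159240 = (34860 + (169/6 + 2705/133 + 292681/133)) - 159240 = (34860 + 256399/114) - 159240 = 4230439/114 - 159240 = -13922921/114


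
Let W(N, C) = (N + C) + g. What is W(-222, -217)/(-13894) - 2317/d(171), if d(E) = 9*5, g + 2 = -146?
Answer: -32165983/625230 ≈ -51.447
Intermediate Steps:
g = -148 (g = -2 - 146 = -148)
d(E) = 45
W(N, C) = -148 + C + N (W(N, C) = (N + C) - 148 = (C + N) - 148 = -148 + C + N)
W(-222, -217)/(-13894) - 2317/d(171) = (-148 - 217 - 222)/(-13894) - 2317/45 = -587*(-1/13894) - 2317*1/45 = 587/13894 - 2317/45 = -32165983/625230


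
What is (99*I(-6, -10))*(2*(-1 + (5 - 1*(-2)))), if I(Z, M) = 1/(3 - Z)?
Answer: 132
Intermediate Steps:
(99*I(-6, -10))*(2*(-1 + (5 - 1*(-2)))) = (99*(-1/(-3 - 6)))*(2*(-1 + (5 - 1*(-2)))) = (99*(-1/(-9)))*(2*(-1 + (5 + 2))) = (99*(-1*(-⅑)))*(2*(-1 + 7)) = (99*(⅑))*(2*6) = 11*12 = 132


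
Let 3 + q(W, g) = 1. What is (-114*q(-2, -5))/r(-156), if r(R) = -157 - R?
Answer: -228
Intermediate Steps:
q(W, g) = -2 (q(W, g) = -3 + 1 = -2)
(-114*q(-2, -5))/r(-156) = (-114*(-2))/(-157 - 1*(-156)) = 228/(-157 + 156) = 228/(-1) = 228*(-1) = -228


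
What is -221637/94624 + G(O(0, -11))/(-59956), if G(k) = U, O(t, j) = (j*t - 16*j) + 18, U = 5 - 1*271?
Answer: -3315824497/1418319136 ≈ -2.3379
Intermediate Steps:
U = -266 (U = 5 - 271 = -266)
O(t, j) = 18 - 16*j + j*t (O(t, j) = (-16*j + j*t) + 18 = 18 - 16*j + j*t)
G(k) = -266
-221637/94624 + G(O(0, -11))/(-59956) = -221637/94624 - 266/(-59956) = -221637*1/94624 - 266*(-1/59956) = -221637/94624 + 133/29978 = -3315824497/1418319136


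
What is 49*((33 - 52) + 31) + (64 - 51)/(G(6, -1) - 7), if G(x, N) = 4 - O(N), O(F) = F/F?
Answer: 2339/4 ≈ 584.75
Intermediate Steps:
O(F) = 1
G(x, N) = 3 (G(x, N) = 4 - 1*1 = 4 - 1 = 3)
49*((33 - 52) + 31) + (64 - 51)/(G(6, -1) - 7) = 49*((33 - 52) + 31) + (64 - 51)/(3 - 7) = 49*(-19 + 31) + 13/(-4) = 49*12 + 13*(-¼) = 588 - 13/4 = 2339/4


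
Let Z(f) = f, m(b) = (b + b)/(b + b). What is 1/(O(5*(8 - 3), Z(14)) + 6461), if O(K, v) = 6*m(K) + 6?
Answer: 1/6473 ≈ 0.00015449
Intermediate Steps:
m(b) = 1 (m(b) = (2*b)/((2*b)) = (2*b)*(1/(2*b)) = 1)
O(K, v) = 12 (O(K, v) = 6*1 + 6 = 6 + 6 = 12)
1/(O(5*(8 - 3), Z(14)) + 6461) = 1/(12 + 6461) = 1/6473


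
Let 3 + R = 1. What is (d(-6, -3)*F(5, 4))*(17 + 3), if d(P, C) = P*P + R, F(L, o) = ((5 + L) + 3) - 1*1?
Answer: 8160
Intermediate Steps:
R = -2 (R = -3 + 1 = -2)
F(L, o) = 7 + L (F(L, o) = (8 + L) - 1 = 7 + L)
d(P, C) = -2 + P**2 (d(P, C) = P*P - 2 = P**2 - 2 = -2 + P**2)
(d(-6, -3)*F(5, 4))*(17 + 3) = ((-2 + (-6)**2)*(7 + 5))*(17 + 3) = ((-2 + 36)*12)*20 = (34*12)*20 = 408*20 = 8160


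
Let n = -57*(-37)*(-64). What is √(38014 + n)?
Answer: I*√96962 ≈ 311.39*I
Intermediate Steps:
n = -134976 (n = 2109*(-64) = -134976)
√(38014 + n) = √(38014 - 134976) = √(-96962) = I*√96962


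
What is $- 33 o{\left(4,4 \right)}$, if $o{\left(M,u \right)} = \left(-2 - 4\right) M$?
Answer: $792$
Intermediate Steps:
$o{\left(M,u \right)} = - 6 M$
$- 33 o{\left(4,4 \right)} = - 33 \left(\left(-6\right) 4\right) = \left(-33\right) \left(-24\right) = 792$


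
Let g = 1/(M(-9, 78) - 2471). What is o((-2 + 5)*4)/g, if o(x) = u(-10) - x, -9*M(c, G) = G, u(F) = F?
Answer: 163658/3 ≈ 54553.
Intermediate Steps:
M(c, G) = -G/9
o(x) = -10 - x
g = -3/7439 (g = 1/(-⅑*78 - 2471) = 1/(-26/3 - 2471) = 1/(-7439/3) = -3/7439 ≈ -0.00040328)
o((-2 + 5)*4)/g = (-10 - (-2 + 5)*4)/(-3/7439) = (-10 - 3*4)*(-7439/3) = (-10 - 1*12)*(-7439/3) = (-10 - 12)*(-7439/3) = -22*(-7439/3) = 163658/3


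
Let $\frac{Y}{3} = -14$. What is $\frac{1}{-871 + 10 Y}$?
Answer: $- \frac{1}{1291} \approx -0.00077459$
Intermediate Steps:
$Y = -42$ ($Y = 3 \left(-14\right) = -42$)
$\frac{1}{-871 + 10 Y} = \frac{1}{-871 + 10 \left(-42\right)} = \frac{1}{-871 - 420} = \frac{1}{-1291} = - \frac{1}{1291}$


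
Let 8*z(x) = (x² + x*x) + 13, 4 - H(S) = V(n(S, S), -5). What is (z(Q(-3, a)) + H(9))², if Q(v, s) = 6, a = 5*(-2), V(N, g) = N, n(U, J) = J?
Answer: 2025/64 ≈ 31.641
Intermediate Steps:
a = -10
H(S) = 4 - S
z(x) = 13/8 + x²/4 (z(x) = ((x² + x*x) + 13)/8 = ((x² + x²) + 13)/8 = (2*x² + 13)/8 = (13 + 2*x²)/8 = 13/8 + x²/4)
(z(Q(-3, a)) + H(9))² = ((13/8 + (¼)*6²) + (4 - 1*9))² = ((13/8 + (¼)*36) + (4 - 9))² = ((13/8 + 9) - 5)² = (85/8 - 5)² = (45/8)² = 2025/64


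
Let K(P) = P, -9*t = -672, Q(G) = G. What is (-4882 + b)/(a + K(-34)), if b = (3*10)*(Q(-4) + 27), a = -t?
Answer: 6288/163 ≈ 38.577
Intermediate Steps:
t = 224/3 (t = -⅑*(-672) = 224/3 ≈ 74.667)
a = -224/3 (a = -1*224/3 = -224/3 ≈ -74.667)
b = 690 (b = (3*10)*(-4 + 27) = 30*23 = 690)
(-4882 + b)/(a + K(-34)) = (-4882 + 690)/(-224/3 - 34) = -4192/(-326/3) = -4192*(-3/326) = 6288/163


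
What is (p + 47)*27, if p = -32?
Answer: 405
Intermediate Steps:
(p + 47)*27 = (-32 + 47)*27 = 15*27 = 405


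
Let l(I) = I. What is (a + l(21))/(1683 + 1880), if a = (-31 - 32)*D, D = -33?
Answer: 300/509 ≈ 0.58939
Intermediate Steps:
a = 2079 (a = (-31 - 32)*(-33) = -63*(-33) = 2079)
(a + l(21))/(1683 + 1880) = (2079 + 21)/(1683 + 1880) = 2100/3563 = 2100*(1/3563) = 300/509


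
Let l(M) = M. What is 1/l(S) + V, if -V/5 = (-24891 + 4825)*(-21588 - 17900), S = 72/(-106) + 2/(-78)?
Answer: -5772387827347/1457 ≈ -3.9618e+9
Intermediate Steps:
S = -1457/2067 (S = 72*(-1/106) + 2*(-1/78) = -36/53 - 1/39 = -1457/2067 ≈ -0.70489)
V = -3961831040 (V = -5*(-24891 + 4825)*(-21588 - 17900) = -(-100330)*(-39488) = -5*792366208 = -3961831040)
1/l(S) + V = 1/(-1457/2067) - 3961831040 = -2067/1457 - 3961831040 = -5772387827347/1457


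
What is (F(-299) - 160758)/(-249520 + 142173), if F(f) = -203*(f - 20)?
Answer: 96001/107347 ≈ 0.89431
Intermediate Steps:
F(f) = 4060 - 203*f (F(f) = -203*(-20 + f) = 4060 - 203*f)
(F(-299) - 160758)/(-249520 + 142173) = ((4060 - 203*(-299)) - 160758)/(-249520 + 142173) = ((4060 + 60697) - 160758)/(-107347) = (64757 - 160758)*(-1/107347) = -96001*(-1/107347) = 96001/107347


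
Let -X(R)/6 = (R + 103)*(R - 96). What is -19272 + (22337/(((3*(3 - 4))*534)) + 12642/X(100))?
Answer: -1792213799/92916 ≈ -19289.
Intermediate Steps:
X(R) = -6*(-96 + R)*(103 + R) (X(R) = -6*(R + 103)*(R - 96) = -6*(103 + R)*(-96 + R) = -6*(-96 + R)*(103 + R))
-19272 + (22337/(((3*(3 - 4))*534)) + 12642/X(100)) = -19272 + (22337/(((3*(3 - 4))*534)) + 12642/(59328 - 42*100 - 6*100**2)) = -19272 + (22337/(((3*(-1))*534)) + 12642/(59328 - 4200 - 6*10000)) = -19272 + (22337/((-3*534)) + 12642/(59328 - 4200 - 60000)) = -19272 + (22337/(-1602) + 12642/(-4872)) = -19272 + (22337*(-1/1602) + 12642*(-1/4872)) = -19272 + (-22337/1602 - 301/116) = -19272 - 1536647/92916 = -1792213799/92916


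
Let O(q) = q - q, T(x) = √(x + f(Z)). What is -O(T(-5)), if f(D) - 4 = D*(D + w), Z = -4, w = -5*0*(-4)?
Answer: 0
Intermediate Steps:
w = 0 (w = 0*(-4) = 0)
f(D) = 4 + D² (f(D) = 4 + D*(D + 0) = 4 + D*D = 4 + D²)
T(x) = √(20 + x) (T(x) = √(x + (4 + (-4)²)) = √(x + (4 + 16)) = √(x + 20) = √(20 + x))
O(q) = 0
-O(T(-5)) = -1*0 = 0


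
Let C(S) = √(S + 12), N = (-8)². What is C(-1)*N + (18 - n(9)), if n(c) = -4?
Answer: 22 + 64*√11 ≈ 234.26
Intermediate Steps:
N = 64
C(S) = √(12 + S)
C(-1)*N + (18 - n(9)) = √(12 - 1)*64 + (18 - 1*(-4)) = √11*64 + (18 + 4) = 64*√11 + 22 = 22 + 64*√11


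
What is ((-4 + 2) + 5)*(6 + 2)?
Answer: 24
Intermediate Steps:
((-4 + 2) + 5)*(6 + 2) = (-2 + 5)*8 = 3*8 = 24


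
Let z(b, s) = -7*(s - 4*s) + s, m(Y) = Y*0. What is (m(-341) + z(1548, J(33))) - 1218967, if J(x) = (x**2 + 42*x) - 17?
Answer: -1164891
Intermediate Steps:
J(x) = -17 + x**2 + 42*x
m(Y) = 0
z(b, s) = 22*s (z(b, s) = -(-21)*s + s = 21*s + s = 22*s)
(m(-341) + z(1548, J(33))) - 1218967 = (0 + 22*(-17 + 33**2 + 42*33)) - 1218967 = (0 + 22*(-17 + 1089 + 1386)) - 1218967 = (0 + 22*2458) - 1218967 = (0 + 54076) - 1218967 = 54076 - 1218967 = -1164891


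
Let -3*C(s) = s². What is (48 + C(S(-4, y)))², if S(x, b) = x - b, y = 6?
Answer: 1936/9 ≈ 215.11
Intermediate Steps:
C(s) = -s²/3
(48 + C(S(-4, y)))² = (48 - (-4 - 1*6)²/3)² = (48 - (-4 - 6)²/3)² = (48 - ⅓*(-10)²)² = (48 - ⅓*100)² = (48 - 100/3)² = (44/3)² = 1936/9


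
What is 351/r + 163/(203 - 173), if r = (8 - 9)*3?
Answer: -3347/30 ≈ -111.57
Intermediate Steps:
r = -3 (r = -1*3 = -3)
351/r + 163/(203 - 173) = 351/(-3) + 163/(203 - 173) = 351*(-1/3) + 163/30 = -117 + 163*(1/30) = -117 + 163/30 = -3347/30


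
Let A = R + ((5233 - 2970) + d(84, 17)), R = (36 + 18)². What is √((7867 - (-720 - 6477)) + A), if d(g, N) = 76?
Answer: √20319 ≈ 142.54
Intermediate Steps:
R = 2916 (R = 54² = 2916)
A = 5255 (A = 2916 + ((5233 - 2970) + 76) = 2916 + (2263 + 76) = 2916 + 2339 = 5255)
√((7867 - (-720 - 6477)) + A) = √((7867 - (-720 - 6477)) + 5255) = √((7867 - 1*(-7197)) + 5255) = √((7867 + 7197) + 5255) = √(15064 + 5255) = √20319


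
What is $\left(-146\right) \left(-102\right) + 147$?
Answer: $15039$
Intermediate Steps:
$\left(-146\right) \left(-102\right) + 147 = 14892 + 147 = 15039$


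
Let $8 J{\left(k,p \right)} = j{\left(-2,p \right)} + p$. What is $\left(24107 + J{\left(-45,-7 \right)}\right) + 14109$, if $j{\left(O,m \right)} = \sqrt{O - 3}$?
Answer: $\frac{305721}{8} + \frac{i \sqrt{5}}{8} \approx 38215.0 + 0.27951 i$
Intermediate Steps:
$j{\left(O,m \right)} = \sqrt{-3 + O}$
$J{\left(k,p \right)} = \frac{p}{8} + \frac{i \sqrt{5}}{8}$ ($J{\left(k,p \right)} = \frac{\sqrt{-3 - 2} + p}{8} = \frac{\sqrt{-5} + p}{8} = \frac{i \sqrt{5} + p}{8} = \frac{p + i \sqrt{5}}{8} = \frac{p}{8} + \frac{i \sqrt{5}}{8}$)
$\left(24107 + J{\left(-45,-7 \right)}\right) + 14109 = \left(24107 + \left(\frac{1}{8} \left(-7\right) + \frac{i \sqrt{5}}{8}\right)\right) + 14109 = \left(24107 - \left(\frac{7}{8} - \frac{i \sqrt{5}}{8}\right)\right) + 14109 = \left(\frac{192849}{8} + \frac{i \sqrt{5}}{8}\right) + 14109 = \frac{305721}{8} + \frac{i \sqrt{5}}{8}$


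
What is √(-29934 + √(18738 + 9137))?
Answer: √(-29934 + 5*√1115) ≈ 172.53*I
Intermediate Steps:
√(-29934 + √(18738 + 9137)) = √(-29934 + √27875) = √(-29934 + 5*√1115)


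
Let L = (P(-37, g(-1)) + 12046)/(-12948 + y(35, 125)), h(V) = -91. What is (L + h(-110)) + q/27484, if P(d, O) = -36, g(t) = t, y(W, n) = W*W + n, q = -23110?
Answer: -7401305233/79689858 ≈ -92.876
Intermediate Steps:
y(W, n) = n + W² (y(W, n) = W² + n = n + W²)
L = -6005/5799 (L = (-36 + 12046)/(-12948 + (125 + 35²)) = 12010/(-12948 + (125 + 1225)) = 12010/(-12948 + 1350) = 12010/(-11598) = 12010*(-1/11598) = -6005/5799 ≈ -1.0355)
(L + h(-110)) + q/27484 = (-6005/5799 - 91) - 23110/27484 = -533714/5799 - 23110*1/27484 = -533714/5799 - 11555/13742 = -7401305233/79689858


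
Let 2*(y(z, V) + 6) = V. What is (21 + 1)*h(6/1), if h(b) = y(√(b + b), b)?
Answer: -66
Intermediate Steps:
y(z, V) = -6 + V/2
h(b) = -6 + b/2
(21 + 1)*h(6/1) = (21 + 1)*(-6 + (6/1)/2) = 22*(-6 + (6*1)/2) = 22*(-6 + (½)*6) = 22*(-6 + 3) = 22*(-3) = -66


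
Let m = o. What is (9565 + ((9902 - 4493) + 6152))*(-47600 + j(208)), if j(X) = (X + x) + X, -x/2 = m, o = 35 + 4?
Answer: -998457012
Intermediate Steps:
o = 39
m = 39
x = -78 (x = -2*39 = -78)
j(X) = -78 + 2*X (j(X) = (X - 78) + X = (-78 + X) + X = -78 + 2*X)
(9565 + ((9902 - 4493) + 6152))*(-47600 + j(208)) = (9565 + ((9902 - 4493) + 6152))*(-47600 + (-78 + 2*208)) = (9565 + (5409 + 6152))*(-47600 + (-78 + 416)) = (9565 + 11561)*(-47600 + 338) = 21126*(-47262) = -998457012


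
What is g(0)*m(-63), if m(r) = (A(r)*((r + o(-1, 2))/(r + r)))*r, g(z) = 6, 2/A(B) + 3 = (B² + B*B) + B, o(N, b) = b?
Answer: -61/1312 ≈ -0.046494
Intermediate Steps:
A(B) = 2/(-3 + B + 2*B²) (A(B) = 2/(-3 + ((B² + B*B) + B)) = 2/(-3 + ((B² + B²) + B)) = 2/(-3 + (2*B² + B)) = 2/(-3 + (B + 2*B²)) = 2/(-3 + B + 2*B²))
m(r) = (2 + r)/(-3 + r + 2*r²) (m(r) = ((2/(-3 + r + 2*r²))*((r + 2)/(r + r)))*r = ((2/(-3 + r + 2*r²))*((2 + r)/((2*r))))*r = ((2/(-3 + r + 2*r²))*((2 + r)*(1/(2*r))))*r = ((2/(-3 + r + 2*r²))*((2 + r)/(2*r)))*r = ((2 + r)/(r*(-3 + r + 2*r²)))*r = (2 + r)/(-3 + r + 2*r²))
g(0)*m(-63) = 6*((2 - 63)/(-3 - 63 + 2*(-63)²)) = 6*(-61/(-3 - 63 + 2*3969)) = 6*(-61/(-3 - 63 + 7938)) = 6*(-61/7872) = -61/1312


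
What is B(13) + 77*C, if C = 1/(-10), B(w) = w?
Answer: 53/10 ≈ 5.3000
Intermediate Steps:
C = -1/10 ≈ -0.10000
B(13) + 77*C = 13 + 77*(-1/10) = 13 - 77/10 = 53/10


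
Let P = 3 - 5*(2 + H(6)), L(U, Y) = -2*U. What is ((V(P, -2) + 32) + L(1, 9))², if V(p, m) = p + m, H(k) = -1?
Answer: 676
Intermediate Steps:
P = -2 (P = 3 - 5*(2 - 1) = 3 - 5*1 = 3 - 5 = -2)
V(p, m) = m + p
((V(P, -2) + 32) + L(1, 9))² = (((-2 - 2) + 32) - 2*1)² = ((-4 + 32) - 2)² = (28 - 2)² = 26² = 676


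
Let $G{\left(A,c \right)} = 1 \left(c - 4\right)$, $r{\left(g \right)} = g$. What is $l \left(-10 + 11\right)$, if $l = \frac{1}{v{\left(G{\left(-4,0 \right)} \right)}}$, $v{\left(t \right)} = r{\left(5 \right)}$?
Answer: $\frac{1}{5} \approx 0.2$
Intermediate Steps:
$G{\left(A,c \right)} = -4 + c$ ($G{\left(A,c \right)} = 1 \left(-4 + c\right) = -4 + c$)
$v{\left(t \right)} = 5$
$l = \frac{1}{5} \approx 0.2$
$l \left(-10 + 11\right) = \frac{-10 + 11}{5} = \frac{1}{5} \cdot 1 = \frac{1}{5}$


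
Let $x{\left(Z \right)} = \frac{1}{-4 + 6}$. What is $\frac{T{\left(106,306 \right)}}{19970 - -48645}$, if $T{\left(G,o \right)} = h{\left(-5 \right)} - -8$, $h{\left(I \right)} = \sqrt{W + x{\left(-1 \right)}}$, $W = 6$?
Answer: $\frac{8}{68615} + \frac{\sqrt{26}}{137230} \approx 0.00015375$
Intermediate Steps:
$x{\left(Z \right)} = \frac{1}{2}$
$h{\left(I \right)} = \frac{\sqrt{26}}{2}$ ($h{\left(I \right)} = \sqrt{6 + \frac{1}{2}} = \sqrt{\frac{13}{2}} = \frac{\sqrt{26}}{2}$)
$T{\left(G,o \right)} = 8 + \frac{\sqrt{26}}{2}$ ($T{\left(G,o \right)} = \frac{\sqrt{26}}{2} - -8 = \frac{\sqrt{26}}{2} + 8 = 8 + \frac{\sqrt{26}}{2}$)
$\frac{T{\left(106,306 \right)}}{19970 - -48645} = \frac{8 + \frac{\sqrt{26}}{2}}{19970 - -48645} = \frac{8 + \frac{\sqrt{26}}{2}}{19970 + 48645} = \frac{8 + \frac{\sqrt{26}}{2}}{68615} = \left(8 + \frac{\sqrt{26}}{2}\right) \frac{1}{68615} = \frac{8}{68615} + \frac{\sqrt{26}}{137230}$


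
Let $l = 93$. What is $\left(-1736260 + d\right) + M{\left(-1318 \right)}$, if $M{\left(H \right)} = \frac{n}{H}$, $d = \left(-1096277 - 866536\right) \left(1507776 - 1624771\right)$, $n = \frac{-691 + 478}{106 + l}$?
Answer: $\frac{60229801311780563}{262282} \approx 2.2964 \cdot 10^{11}$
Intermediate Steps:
$n = - \frac{213}{199}$ ($n = \frac{-691 + 478}{106 + 93} = - \frac{213}{199} \approx -1.0704$)
$d = 229639306935$ ($d = \left(-1962813\right) \left(-116995\right) = 229639306935$)
$M{\left(H \right)} = - \frac{213}{199 H}$
$\left(-1736260 + d\right) + M{\left(-1318 \right)} = \left(-1736260 + 229639306935\right) - \frac{213}{199 \left(-1318\right)} = 229637570675 - - \frac{213}{262282} = 229637570675 + \frac{213}{262282} = \frac{60229801311780563}{262282}$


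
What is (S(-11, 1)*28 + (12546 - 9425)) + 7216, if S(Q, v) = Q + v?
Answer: 10057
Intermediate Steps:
(S(-11, 1)*28 + (12546 - 9425)) + 7216 = ((-11 + 1)*28 + (12546 - 9425)) + 7216 = (-10*28 + 3121) + 7216 = (-280 + 3121) + 7216 = 2841 + 7216 = 10057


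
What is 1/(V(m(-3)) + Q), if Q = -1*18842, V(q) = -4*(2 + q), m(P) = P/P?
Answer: -1/18854 ≈ -5.3039e-5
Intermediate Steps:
m(P) = 1
V(q) = -8 - 4*q
Q = -18842
1/(V(m(-3)) + Q) = 1/((-8 - 4*1) - 18842) = 1/((-8 - 4) - 18842) = 1/(-12 - 18842) = 1/(-18854) = -1/18854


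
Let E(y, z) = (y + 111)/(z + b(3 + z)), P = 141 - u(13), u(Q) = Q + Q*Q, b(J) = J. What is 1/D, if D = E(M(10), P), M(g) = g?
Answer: -79/121 ≈ -0.65289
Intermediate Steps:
u(Q) = Q + Q²
P = -41 (P = 141 - 13*(1 + 13) = 141 - 13*14 = 141 - 1*182 = 141 - 182 = -41)
E(y, z) = (111 + y)/(3 + 2*z) (E(y, z) = (y + 111)/(z + (3 + z)) = (111 + y)/(3 + 2*z))
D = -121/79 (D = (111 + 10)/(3 + 2*(-41)) = 121/(3 - 82) = 121/(-79) = -1/79*121 = -121/79 ≈ -1.5316)
1/D = 1/(-121/79) = -79/121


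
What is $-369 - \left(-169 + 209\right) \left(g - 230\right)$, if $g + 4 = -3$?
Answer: $9111$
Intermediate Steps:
$g = -7$ ($g = -4 - 3 = -7$)
$-369 - \left(-169 + 209\right) \left(g - 230\right) = -369 - \left(-169 + 209\right) \left(-7 - 230\right) = -369 - 40 \left(-237\right) = -369 - -9480 = -369 + 9480 = 9111$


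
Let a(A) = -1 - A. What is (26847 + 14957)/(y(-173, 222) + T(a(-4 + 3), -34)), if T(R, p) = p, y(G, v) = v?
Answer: 10451/47 ≈ 222.36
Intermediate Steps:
(26847 + 14957)/(y(-173, 222) + T(a(-4 + 3), -34)) = (26847 + 14957)/(222 - 34) = 41804/188 = 41804*(1/188) = 10451/47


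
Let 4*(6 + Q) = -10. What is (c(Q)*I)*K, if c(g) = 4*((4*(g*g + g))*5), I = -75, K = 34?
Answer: -13005000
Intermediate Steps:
Q = -17/2 (Q = -6 + (¼)*(-10) = -6 - 5/2 = -17/2 ≈ -8.5000)
c(g) = 80*g + 80*g² (c(g) = 4*((4*(g² + g))*5) = 4*((4*(g + g²))*5) = 4*((4*g + 4*g²)*5) = 4*(20*g + 20*g²) = 80*g + 80*g²)
(c(Q)*I)*K = ((80*(-17/2)*(1 - 17/2))*(-75))*34 = ((80*(-17/2)*(-15/2))*(-75))*34 = (5100*(-75))*34 = -382500*34 = -13005000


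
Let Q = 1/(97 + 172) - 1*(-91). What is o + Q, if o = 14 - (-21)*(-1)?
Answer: 22597/269 ≈ 84.004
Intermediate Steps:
Q = 24480/269 (Q = 1/269 + 91 = 24480/269 ≈ 91.004)
o = -7 (o = 14 - 1*21 = 14 - 21 = -7)
o + Q = -7 + 24480/269 = 22597/269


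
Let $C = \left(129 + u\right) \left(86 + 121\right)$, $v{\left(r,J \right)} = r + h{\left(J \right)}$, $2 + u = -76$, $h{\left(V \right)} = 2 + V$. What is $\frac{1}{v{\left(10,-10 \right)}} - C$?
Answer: $- \frac{21113}{2} \approx -10557.0$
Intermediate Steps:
$u = -78$ ($u = -2 - 76 = -78$)
$v{\left(r,J \right)} = 2 + J + r$ ($v{\left(r,J \right)} = r + \left(2 + J\right) = 2 + J + r$)
$C = 10557$ ($C = \left(129 - 78\right) \left(86 + 121\right) = 51 \cdot 207 = 10557$)
$\frac{1}{v{\left(10,-10 \right)}} - C = \frac{1}{2 - 10 + 10} - 10557 = \frac{1}{2} - 10557 = - \frac{21113}{2}$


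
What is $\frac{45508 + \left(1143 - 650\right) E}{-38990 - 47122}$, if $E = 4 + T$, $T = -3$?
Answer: $- \frac{46001}{86112} \approx -0.5342$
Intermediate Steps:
$E = 1$ ($E = 4 - 3 = 1$)
$\frac{45508 + \left(1143 - 650\right) E}{-38990 - 47122} = \frac{45508 + \left(1143 - 650\right) 1}{-38990 - 47122} = \frac{45508 + \left(1143 - 650\right) 1}{-86112} = \left(45508 + \left(1143 - 650\right) 1\right) \left(- \frac{1}{86112}\right) = \left(45508 + 493 \cdot 1\right) \left(- \frac{1}{86112}\right) = \left(45508 + 493\right) \left(- \frac{1}{86112}\right) = 46001 \left(- \frac{1}{86112}\right) = - \frac{46001}{86112}$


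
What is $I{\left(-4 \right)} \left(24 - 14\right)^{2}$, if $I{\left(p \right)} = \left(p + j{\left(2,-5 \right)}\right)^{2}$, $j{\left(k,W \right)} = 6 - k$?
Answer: $0$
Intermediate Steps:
$I{\left(p \right)} = \left(4 + p\right)^{2}$ ($I{\left(p \right)} = \left(p + \left(6 - 2\right)\right)^{2} = \left(p + 4\right)^{2} = \left(4 + p\right)^{2}$)
$I{\left(-4 \right)} \left(24 - 14\right)^{2} = \left(4 - 4\right)^{2} \left(24 - 14\right)^{2} = 0^{2} \cdot 10^{2} = 0 \cdot 100 = 0$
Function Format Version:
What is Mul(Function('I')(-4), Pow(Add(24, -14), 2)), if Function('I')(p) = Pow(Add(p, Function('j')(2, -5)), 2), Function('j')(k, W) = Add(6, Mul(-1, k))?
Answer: 0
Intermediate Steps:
Function('I')(p) = Pow(Add(4, p), 2) (Function('I')(p) = Pow(Add(p, Add(6, Mul(-1, 2))), 2) = Pow(Add(p, Add(6, -2)), 2) = Pow(Add(p, 4), 2) = Pow(Add(4, p), 2))
Mul(Function('I')(-4), Pow(Add(24, -14), 2)) = Mul(Pow(Add(4, -4), 2), Pow(Add(24, -14), 2)) = Mul(Pow(0, 2), Pow(10, 2)) = Mul(0, 100) = 0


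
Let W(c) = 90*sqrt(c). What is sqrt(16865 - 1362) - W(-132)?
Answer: sqrt(15503) - 180*I*sqrt(33) ≈ 124.51 - 1034.0*I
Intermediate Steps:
sqrt(16865 - 1362) - W(-132) = sqrt(16865 - 1362) - 90*sqrt(-132) = sqrt(15503) - 90*2*I*sqrt(33) = sqrt(15503) - 180*I*sqrt(33)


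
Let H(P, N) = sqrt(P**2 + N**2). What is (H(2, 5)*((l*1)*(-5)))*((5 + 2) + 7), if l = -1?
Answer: 70*sqrt(29) ≈ 376.96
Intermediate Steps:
H(P, N) = sqrt(N**2 + P**2)
(H(2, 5)*((l*1)*(-5)))*((5 + 2) + 7) = (sqrt(5**2 + 2**2)*(-1*1*(-5)))*((5 + 2) + 7) = (sqrt(25 + 4)*(-1*(-5)))*(7 + 7) = (sqrt(29)*5)*14 = (5*sqrt(29))*14 = 70*sqrt(29)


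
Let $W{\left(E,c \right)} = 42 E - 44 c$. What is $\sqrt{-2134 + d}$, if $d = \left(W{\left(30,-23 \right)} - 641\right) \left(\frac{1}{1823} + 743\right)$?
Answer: $\frac{2 \sqrt{1005057685321}}{1823} \approx 1099.9$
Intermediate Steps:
$W{\left(E,c \right)} = - 44 c + 42 E$
$d = \frac{2209173190}{1823}$ ($d = \left(\left(\left(-44\right) \left(-23\right) + 42 \cdot 30\right) - 641\right) \left(\frac{1}{1823} + 743\right) = \left(\left(1012 + 1260\right) + \left(-980 + 339\right)\right) \left(\frac{1}{1823} + 743\right) = \left(2272 - 641\right) \frac{1354490}{1823} = 1631 \cdot \frac{1354490}{1823} = \frac{2209173190}{1823} \approx 1.2118 \cdot 10^{6}$)
$\sqrt{-2134 + d} = \sqrt{-2134 + \frac{2209173190}{1823}} = \sqrt{\frac{2205282908}{1823}} = \frac{2 \sqrt{1005057685321}}{1823}$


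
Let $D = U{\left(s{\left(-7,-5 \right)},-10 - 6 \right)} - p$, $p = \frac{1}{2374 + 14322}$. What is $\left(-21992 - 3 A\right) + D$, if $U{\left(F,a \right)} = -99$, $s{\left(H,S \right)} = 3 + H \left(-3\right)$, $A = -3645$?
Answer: $- \frac{186260577}{16696} \approx -11156.0$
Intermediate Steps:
$s{\left(H,S \right)} = 3 - 3 H$
$p = \frac{1}{16696} \approx 5.9895 \cdot 10^{-5}$
$D = - \frac{1652905}{16696}$ ($D = -99 - \frac{1}{16696} = - \frac{1652905}{16696} \approx -99.0$)
$\left(-21992 - 3 A\right) + D = \left(-21992 - -10935\right) - \frac{1652905}{16696} = \left(-21992 + 10935\right) - \frac{1652905}{16696} = -11057 - \frac{1652905}{16696} = - \frac{186260577}{16696}$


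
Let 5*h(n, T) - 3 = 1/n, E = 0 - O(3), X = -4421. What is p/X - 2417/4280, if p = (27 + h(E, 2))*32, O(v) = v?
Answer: -43369567/56765640 ≈ -0.76401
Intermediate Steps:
E = -3 (E = 0 - 1*3 = 0 - 3 = -3)
h(n, T) = ⅗ + 1/(5*n)
p = 13216/15 (p = (27 + (⅕)*(1 + 3*(-3))/(-3))*32 = (27 + (⅕)*(-⅓)*(1 - 9))*32 = (27 + (⅕)*(-⅓)*(-8))*32 = (27 + 8/15)*32 = (413/15)*32 = 13216/15 ≈ 881.07)
p/X - 2417/4280 = (13216/15)/(-4421) - 2417/4280 = (13216/15)*(-1/4421) - 2417*1/4280 = -13216/66315 - 2417/4280 = -43369567/56765640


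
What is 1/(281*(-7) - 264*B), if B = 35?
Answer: -1/11207 ≈ -8.9230e-5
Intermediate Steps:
1/(281*(-7) - 264*B) = 1/(281*(-7) - 264*35) = 1/(-1967 - 9240) = 1/(-11207) = -1/11207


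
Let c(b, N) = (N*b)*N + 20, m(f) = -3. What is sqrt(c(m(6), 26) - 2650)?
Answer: I*sqrt(4658) ≈ 68.25*I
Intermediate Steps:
c(b, N) = 20 + b*N**2 (c(b, N) = b*N**2 + 20 = 20 + b*N**2)
sqrt(c(m(6), 26) - 2650) = sqrt((20 - 3*26**2) - 2650) = sqrt((20 - 3*676) - 2650) = sqrt((20 - 2028) - 2650) = sqrt(-2008 - 2650) = sqrt(-4658) = I*sqrt(4658)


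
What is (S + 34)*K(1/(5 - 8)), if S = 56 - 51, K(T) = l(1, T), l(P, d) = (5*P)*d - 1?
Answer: -104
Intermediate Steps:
l(P, d) = -1 + 5*P*d (l(P, d) = 5*P*d - 1 = -1 + 5*P*d)
K(T) = -1 + 5*T (K(T) = -1 + 5*1*T = -1 + 5*T)
S = 5
(S + 34)*K(1/(5 - 8)) = (5 + 34)*(-1 + 5/(5 - 8)) = 39*(-1 + 5/(-3)) = 39*(-1 + 5*(-⅓)) = 39*(-1 - 5/3) = 39*(-8/3) = -104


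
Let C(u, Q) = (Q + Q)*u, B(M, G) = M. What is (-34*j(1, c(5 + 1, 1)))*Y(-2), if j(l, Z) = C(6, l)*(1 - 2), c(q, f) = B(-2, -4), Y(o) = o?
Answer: -816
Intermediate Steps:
C(u, Q) = 2*Q*u (C(u, Q) = (2*Q)*u = 2*Q*u)
c(q, f) = -2
j(l, Z) = -12*l (j(l, Z) = (2*l*6)*(1 - 2) = (12*l)*(-1) = -12*l)
(-34*j(1, c(5 + 1, 1)))*Y(-2) = -(-408)*(-2) = -34*(-12)*(-2) = 408*(-2) = -816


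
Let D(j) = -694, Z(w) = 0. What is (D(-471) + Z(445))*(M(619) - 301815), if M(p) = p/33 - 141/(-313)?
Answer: 2163370622090/10329 ≈ 2.0945e+8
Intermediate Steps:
M(p) = 141/313 + p/33 (M(p) = p*(1/33) - 141*(-1/313) = p/33 + 141/313 = 141/313 + p/33)
(D(-471) + Z(445))*(M(619) - 301815) = (-694 + 0)*((141/313 + (1/33)*619) - 301815) = -694*((141/313 + 619/33) - 301815) = -694*(198400/10329 - 301815) = -694*(-3117248735/10329) = 2163370622090/10329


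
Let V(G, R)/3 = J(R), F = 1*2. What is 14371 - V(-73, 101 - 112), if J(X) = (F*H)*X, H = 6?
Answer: 14767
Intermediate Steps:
F = 2
J(X) = 12*X (J(X) = (2*6)*X = 12*X)
V(G, R) = 36*R (V(G, R) = 3*(12*R) = 36*R)
14371 - V(-73, 101 - 112) = 14371 - 36*(101 - 112) = 14371 - 36*(-11) = 14371 - 1*(-396) = 14371 + 396 = 14767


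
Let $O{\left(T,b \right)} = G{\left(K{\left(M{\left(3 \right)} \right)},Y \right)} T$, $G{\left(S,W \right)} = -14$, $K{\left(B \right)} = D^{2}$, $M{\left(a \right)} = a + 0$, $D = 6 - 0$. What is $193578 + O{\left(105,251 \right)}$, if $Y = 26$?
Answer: $192108$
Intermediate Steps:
$D = 6$ ($D = 6 + 0 = 6$)
$M{\left(a \right)} = a$
$K{\left(B \right)} = 36$ ($K{\left(B \right)} = 6^{2} = 36$)
$O{\left(T,b \right)} = - 14 T$
$193578 + O{\left(105,251 \right)} = 193578 - 1470 = 192108$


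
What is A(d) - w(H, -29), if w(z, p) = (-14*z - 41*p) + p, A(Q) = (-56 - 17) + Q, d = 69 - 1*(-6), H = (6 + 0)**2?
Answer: -654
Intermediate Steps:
H = 36 (H = 6**2 = 36)
d = 75 (d = 69 + 6 = 75)
A(Q) = -73 + Q
w(z, p) = -40*p - 14*z (w(z, p) = (-41*p - 14*z) + p = -40*p - 14*z)
A(d) - w(H, -29) = (-73 + 75) - (-40*(-29) - 14*36) = 2 - (1160 - 504) = 2 - 1*656 = 2 - 656 = -654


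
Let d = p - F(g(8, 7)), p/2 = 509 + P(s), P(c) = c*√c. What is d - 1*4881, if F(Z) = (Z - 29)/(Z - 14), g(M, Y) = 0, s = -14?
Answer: -54111/14 - 28*I*√14 ≈ -3865.1 - 104.77*I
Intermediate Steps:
P(c) = c^(3/2)
p = 1018 - 28*I*√14 (p = 2*(509 + (-14)^(3/2)) = 2*(509 - 14*I*√14) = 1018 - 28*I*√14 ≈ 1018.0 - 104.77*I)
F(Z) = (-29 + Z)/(-14 + Z)
d = 14223/14 - 28*I*√14 (d = (1018 - 28*I*√14) - (-29 + 0)/(-14 + 0) = (1018 - 28*I*√14) - (-29)/(-14) = (1018 - 28*I*√14) - (-1)*(-29)/14 = (1018 - 28*I*√14) - 1*29/14 = (1018 - 28*I*√14) - 29/14 = 14223/14 - 28*I*√14 ≈ 1015.9 - 104.77*I)
d - 1*4881 = (14223/14 - 28*I*√14) - 1*4881 = (14223/14 - 28*I*√14) - 4881 = -54111/14 - 28*I*√14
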